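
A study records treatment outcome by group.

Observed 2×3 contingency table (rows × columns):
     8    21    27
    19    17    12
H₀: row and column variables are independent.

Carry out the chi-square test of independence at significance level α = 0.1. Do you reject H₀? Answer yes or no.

Row totals [56, 48], col totals [27, 38, 39], n=104
χ² = (8−14.54)²/14.54 + (21−20.46)²/20.46 + (27−21.00)²/21.00 + (19−12.46)²/12.46 + (17−17.54)²/17.54 + (12−18.00)²/18.00 = 10.1162
df = 2
p-value (upper-tail) = 0.00636
At α=0.1: p < α → reject H₀

reject H₀: yes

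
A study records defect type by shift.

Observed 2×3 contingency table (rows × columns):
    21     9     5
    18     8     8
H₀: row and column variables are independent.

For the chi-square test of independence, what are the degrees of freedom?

degrees of freedom = 2

df = (r−1)(c−1) = (2−1)·(3−1) = 2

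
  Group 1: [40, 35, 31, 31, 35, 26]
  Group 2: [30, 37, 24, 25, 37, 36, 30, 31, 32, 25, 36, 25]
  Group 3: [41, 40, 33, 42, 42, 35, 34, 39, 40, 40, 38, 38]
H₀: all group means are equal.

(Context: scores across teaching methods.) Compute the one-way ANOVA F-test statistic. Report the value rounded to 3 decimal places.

test statistic = 10.355

Group means [33.00, 30.67, 38.50], grand mean 34.267
SSB = Σnᵢ(x̄ᵢ−x̄)² = 380.200; SSW = ΣΣ(x−x̄ᵢ)² = 495.667
MSB = 380.200/2 = 190.1000; MSW = 495.667/27 = 18.3580
F = MSB/MSW = 10.3551
df = (2, 27)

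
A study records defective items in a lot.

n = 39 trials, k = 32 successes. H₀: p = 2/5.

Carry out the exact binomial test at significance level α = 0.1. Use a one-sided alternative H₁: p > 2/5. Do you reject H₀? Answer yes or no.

Exact binomial: n=39, k=32, p₀=2/5=0.4000
P(X≥32) from Σ C(n,i)·p₀^i·(1−p₀)^(n−i)
p-value (one-sided, H₁ greater) = 0.00000
At α=0.1: p < α → reject H₀

reject H₀: yes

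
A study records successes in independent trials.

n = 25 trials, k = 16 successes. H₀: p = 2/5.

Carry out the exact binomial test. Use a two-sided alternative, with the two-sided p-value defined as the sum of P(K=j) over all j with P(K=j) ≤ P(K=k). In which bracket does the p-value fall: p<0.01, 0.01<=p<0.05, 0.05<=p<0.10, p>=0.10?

Exact binomial: n=25, k=16, p₀=2/5=0.4000
P(X=j) = C(n,j)·p₀^j·(1−p₀)^(n−j); p = Σ P(X=j) over j with P(X=j) ≤ P(X=16)
p-value (two-sided) = 0.02264
→ bracket: 0.01<=p<0.05

p-value bracket: 0.01<=p<0.05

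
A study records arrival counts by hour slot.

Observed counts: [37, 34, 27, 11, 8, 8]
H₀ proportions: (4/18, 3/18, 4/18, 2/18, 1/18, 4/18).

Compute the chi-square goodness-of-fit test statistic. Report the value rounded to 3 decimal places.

test statistic = 26.248

n = 125; E_i = n·p_i = [27.78, 20.83, 27.78, 13.89, 6.94, 27.78]
χ² = (37−27.78)²/27.78 + (34−20.83)²/20.83 + (27−27.78)²/27.78 + (11−13.89)²/13.89 + (8−6.94)²/6.94 + (8−27.78)²/27.78 = 26.2480
df = 5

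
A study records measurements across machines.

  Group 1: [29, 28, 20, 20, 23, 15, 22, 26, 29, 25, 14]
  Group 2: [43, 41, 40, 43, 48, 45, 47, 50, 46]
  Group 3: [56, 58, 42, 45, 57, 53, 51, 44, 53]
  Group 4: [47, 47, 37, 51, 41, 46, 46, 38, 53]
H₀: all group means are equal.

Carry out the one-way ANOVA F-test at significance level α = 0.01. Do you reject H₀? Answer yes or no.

Group means [22.82, 44.78, 51.00, 45.11], grand mean 39.974
SSB = Σnᵢ(x̄ᵢ−x̄)² = 4776.893; SSW = ΣΣ(x−x̄ᵢ)² = 884.081
MSB = 4776.893/3 = 1592.2976; MSW = 884.081/34 = 26.0024
F = MSB/MSW = 61.2366
df = (3, 34)
p-value (upper-tail) = 0.00000
At α=0.01: p < α → reject H₀

reject H₀: yes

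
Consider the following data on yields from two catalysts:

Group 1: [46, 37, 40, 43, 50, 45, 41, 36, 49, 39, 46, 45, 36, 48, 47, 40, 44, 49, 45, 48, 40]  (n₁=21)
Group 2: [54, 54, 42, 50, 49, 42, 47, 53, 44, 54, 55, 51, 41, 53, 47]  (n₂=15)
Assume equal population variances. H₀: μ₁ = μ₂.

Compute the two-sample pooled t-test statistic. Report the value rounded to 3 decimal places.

x̄₁=43.524, s₁=4.434, n₁=21
x̄₂=49.067, s₂=4.949, n₂=15
s_p² = [20·4.434² + 14·4.949²]/34 = 21.6521
SE = √(s_p²·(1/21+1/15)) = 1.5731
t = (43.524−49.067)/1.5731 = -3.5236
df = 34

test statistic = -3.524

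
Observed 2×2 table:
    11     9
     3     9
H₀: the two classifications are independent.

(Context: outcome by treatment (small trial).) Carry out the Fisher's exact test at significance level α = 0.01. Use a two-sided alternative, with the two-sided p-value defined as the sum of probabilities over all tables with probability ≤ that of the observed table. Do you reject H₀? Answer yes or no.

Margins: r₁=20, r₂=12, c₁=14, c₂=18, n=32
p_obs = C(20,11)·C(12,3)/C(32,14); sum pmf over tables with pmf ≤ p_obs
p-value (two-sided) = 0.14671
At α=0.01: p ≥ α → fail to reject H₀

reject H₀: no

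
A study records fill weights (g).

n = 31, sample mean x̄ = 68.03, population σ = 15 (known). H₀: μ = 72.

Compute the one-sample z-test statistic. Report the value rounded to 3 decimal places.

test statistic = -1.474

SE = σ/√n = 15/√31 = 2.6941
z = (x̄−μ₀)/SE = (68.03−72)/2.6941 = -1.4736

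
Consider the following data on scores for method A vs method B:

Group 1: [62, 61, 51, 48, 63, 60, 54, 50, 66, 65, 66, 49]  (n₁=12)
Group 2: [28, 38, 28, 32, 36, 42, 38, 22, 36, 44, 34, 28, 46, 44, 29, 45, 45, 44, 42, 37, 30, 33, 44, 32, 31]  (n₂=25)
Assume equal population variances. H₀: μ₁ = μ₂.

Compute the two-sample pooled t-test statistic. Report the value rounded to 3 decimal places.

test statistic = 8.875

x̄₁=57.917, s₁=7.012, n₁=12
x̄₂=36.320, s₂=6.890, n₂=25
s_p² = [11·7.012² + 24·6.890²]/35 = 48.0102
SE = √(s_p²·(1/12+1/25)) = 2.4334
t = (57.917−36.320)/2.4334 = 8.8752
df = 35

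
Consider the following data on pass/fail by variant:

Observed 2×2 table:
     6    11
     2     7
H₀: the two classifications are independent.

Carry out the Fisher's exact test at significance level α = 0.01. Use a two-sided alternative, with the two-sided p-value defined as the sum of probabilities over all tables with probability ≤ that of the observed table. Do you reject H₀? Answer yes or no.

reject H₀: no

Margins: r₁=17, r₂=9, c₁=8, c₂=18, n=26
p_obs = C(17,6)·C(9,2)/C(26,8); sum pmf over tables with pmf ≤ p_obs
p-value (two-sided) = 0.66729
At α=0.01: p ≥ α → fail to reject H₀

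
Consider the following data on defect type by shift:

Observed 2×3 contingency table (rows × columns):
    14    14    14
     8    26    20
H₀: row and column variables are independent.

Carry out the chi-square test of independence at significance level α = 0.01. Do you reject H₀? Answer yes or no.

Row totals [42, 54], col totals [22, 40, 34], n=96
χ² = (14−9.62)²/9.62 + (14−17.50)²/17.50 + (14−14.88)²/14.88 + (8−12.38)²/12.38 + (26−22.50)²/22.50 + (20−19.12)²/19.12 = 4.8713
df = 2
p-value (upper-tail) = 0.08754
At α=0.01: p ≥ α → fail to reject H₀

reject H₀: no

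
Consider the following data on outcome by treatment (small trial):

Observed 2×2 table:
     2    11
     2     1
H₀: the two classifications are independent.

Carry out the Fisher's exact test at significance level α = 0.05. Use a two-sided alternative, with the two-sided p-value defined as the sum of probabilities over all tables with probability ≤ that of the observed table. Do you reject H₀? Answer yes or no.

reject H₀: no

Margins: r₁=13, r₂=3, c₁=4, c₂=12, n=16
p_obs = C(13,2)·C(3,2)/C(16,4); sum pmf over tables with pmf ≤ p_obs
p-value (two-sided) = 0.13571
At α=0.05: p ≥ α → fail to reject H₀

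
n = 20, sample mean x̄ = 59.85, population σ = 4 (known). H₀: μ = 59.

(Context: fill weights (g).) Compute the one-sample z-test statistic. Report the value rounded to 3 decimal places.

test statistic = 0.950

SE = σ/√n = 4/√20 = 0.8944
z = (x̄−μ₀)/SE = (59.85−59)/0.8944 = 0.9503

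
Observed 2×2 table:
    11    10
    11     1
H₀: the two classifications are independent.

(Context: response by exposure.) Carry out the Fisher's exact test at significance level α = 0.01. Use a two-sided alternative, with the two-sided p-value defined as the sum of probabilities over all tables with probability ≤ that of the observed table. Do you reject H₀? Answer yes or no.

reject H₀: no

Margins: r₁=21, r₂=12, c₁=22, c₂=11, n=33
p_obs = C(21,11)·C(12,11)/C(33,22); sum pmf over tables with pmf ≤ p_obs
p-value (two-sided) = 0.02734
At α=0.01: p ≥ α → fail to reject H₀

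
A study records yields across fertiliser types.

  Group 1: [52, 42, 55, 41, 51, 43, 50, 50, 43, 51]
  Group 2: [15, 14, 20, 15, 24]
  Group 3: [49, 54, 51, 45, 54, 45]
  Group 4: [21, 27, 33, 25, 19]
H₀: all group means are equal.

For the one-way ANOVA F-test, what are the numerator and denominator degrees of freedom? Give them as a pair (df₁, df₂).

k = 4 groups, N = 26 total
df = (k−1, N−k) = (4−1, 26−4) = (3, 22)

degrees of freedom = [3, 22]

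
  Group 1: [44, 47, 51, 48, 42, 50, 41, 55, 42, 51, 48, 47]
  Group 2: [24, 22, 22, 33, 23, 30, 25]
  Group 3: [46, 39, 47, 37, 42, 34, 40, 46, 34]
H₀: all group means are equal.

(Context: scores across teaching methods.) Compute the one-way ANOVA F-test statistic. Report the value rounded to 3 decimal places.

Group means [47.17, 25.57, 40.56], grand mean 39.643
SSB = Σnᵢ(x̄ᵢ−x̄)² = 2072.825; SSW = ΣΣ(x−x̄ᵢ)² = 515.603
MSB = 2072.825/2 = 1036.4127; MSW = 515.603/25 = 20.6241
F = MSB/MSW = 50.2524
df = (2, 25)

test statistic = 50.252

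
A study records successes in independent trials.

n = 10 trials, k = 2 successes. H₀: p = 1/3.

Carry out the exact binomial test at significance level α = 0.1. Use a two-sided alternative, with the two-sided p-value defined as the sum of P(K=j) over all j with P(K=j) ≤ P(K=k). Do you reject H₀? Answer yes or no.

reject H₀: no

Exact binomial: n=10, k=2, p₀=1/3=0.3333
P(X=j) = C(n,j)·p₀^j·(1−p₀)^(n−j); p = Σ P(X=j) over j with P(X=j) ≤ P(X=2)
p-value (two-sided) = 0.51227
At α=0.1: p ≥ α → fail to reject H₀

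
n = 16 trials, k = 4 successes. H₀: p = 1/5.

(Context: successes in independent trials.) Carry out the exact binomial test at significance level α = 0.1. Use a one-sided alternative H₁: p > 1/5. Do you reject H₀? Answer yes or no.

Exact binomial: n=16, k=4, p₀=1/5=0.2000
P(X≥4) from Σ C(n,i)·p₀^i·(1−p₀)^(n−i)
p-value (one-sided, H₁ greater) = 0.40187
At α=0.1: p ≥ α → fail to reject H₀

reject H₀: no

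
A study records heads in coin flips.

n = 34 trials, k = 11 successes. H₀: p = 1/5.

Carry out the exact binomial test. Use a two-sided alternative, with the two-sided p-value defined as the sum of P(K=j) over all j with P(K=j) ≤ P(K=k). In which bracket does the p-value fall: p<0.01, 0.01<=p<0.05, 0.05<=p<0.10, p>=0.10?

Exact binomial: n=34, k=11, p₀=1/5=0.2000
P(X=j) = C(n,j)·p₀^j·(1−p₀)^(n−j); p = Σ P(X=j) over j with P(X=j) ≤ P(X=11)
p-value (two-sided) = 0.08462
→ bracket: 0.05<=p<0.10

p-value bracket: 0.05<=p<0.10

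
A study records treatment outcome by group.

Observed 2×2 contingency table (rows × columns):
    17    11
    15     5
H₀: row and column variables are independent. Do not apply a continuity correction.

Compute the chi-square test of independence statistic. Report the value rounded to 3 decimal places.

test statistic = 1.071

Row totals [28, 20], col totals [32, 16], n=48
χ² = (17−18.67)²/18.67 + (11−9.33)²/9.33 + (15−13.33)²/13.33 + (5−6.67)²/6.67 = 1.0714
df = 1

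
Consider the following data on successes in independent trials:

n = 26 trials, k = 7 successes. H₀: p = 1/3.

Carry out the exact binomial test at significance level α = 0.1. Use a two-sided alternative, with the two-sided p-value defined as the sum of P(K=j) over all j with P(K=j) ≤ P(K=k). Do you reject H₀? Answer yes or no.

reject H₀: no

Exact binomial: n=26, k=7, p₀=1/3=0.3333
P(X=j) = C(n,j)·p₀^j·(1−p₀)^(n−j); p = Σ P(X=j) over j with P(X=j) ≤ P(X=7)
p-value (two-sided) = 0.54081
At α=0.1: p ≥ α → fail to reject H₀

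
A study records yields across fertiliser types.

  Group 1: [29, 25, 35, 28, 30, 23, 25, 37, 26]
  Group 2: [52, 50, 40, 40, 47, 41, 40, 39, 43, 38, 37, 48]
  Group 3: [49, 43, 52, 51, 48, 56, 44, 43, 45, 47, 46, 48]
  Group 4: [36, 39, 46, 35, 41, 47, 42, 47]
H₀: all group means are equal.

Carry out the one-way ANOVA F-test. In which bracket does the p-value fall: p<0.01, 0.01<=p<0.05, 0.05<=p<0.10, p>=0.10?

p-value bracket: p<0.01

Group means [28.67, 42.92, 47.67, 41.62], grand mean 40.927
SSB = Σnᵢ(x̄ᵢ−x̄)² = 1949.322; SSW = ΣΣ(x−x̄ᵢ)² = 785.458
MSB = 1949.322/3 = 649.7741; MSW = 785.458/37 = 21.2286
F = MSB/MSW = 30.6084
df = (3, 37)
p-value (upper-tail) = 0.00000
→ bracket: p<0.01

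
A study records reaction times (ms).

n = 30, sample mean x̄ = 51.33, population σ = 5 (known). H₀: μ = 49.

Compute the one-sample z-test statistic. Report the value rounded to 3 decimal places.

test statistic = 2.552

SE = σ/√n = 5/√30 = 0.9129
z = (x̄−μ₀)/SE = (51.33−49)/0.9129 = 2.5524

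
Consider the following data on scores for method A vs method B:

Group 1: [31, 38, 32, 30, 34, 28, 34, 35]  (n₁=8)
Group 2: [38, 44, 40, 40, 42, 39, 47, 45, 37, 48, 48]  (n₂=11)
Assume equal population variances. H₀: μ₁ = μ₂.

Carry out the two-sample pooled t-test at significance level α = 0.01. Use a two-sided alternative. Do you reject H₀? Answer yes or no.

x̄₁=32.750, s₁=3.151, n₁=8
x̄₂=42.545, s₂=4.059, n₂=11
s_p² = [7·3.151² + 10·4.059²]/17 = 13.7781
SE = √(s_p²·(1/8+1/11)) = 1.7248
t = (32.750−42.545)/1.7248 = -5.6793
df = 17
p-value (two-sided) = 0.00003
At α=0.01: p < α → reject H₀

reject H₀: yes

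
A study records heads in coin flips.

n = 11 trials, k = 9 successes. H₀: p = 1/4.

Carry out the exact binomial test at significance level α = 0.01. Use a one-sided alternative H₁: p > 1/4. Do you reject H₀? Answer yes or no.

Exact binomial: n=11, k=9, p₀=1/4=0.2500
P(X≥9) from Σ C(n,i)·p₀^i·(1−p₀)^(n−i)
p-value (one-sided, H₁ greater) = 0.00013
At α=0.01: p < α → reject H₀

reject H₀: yes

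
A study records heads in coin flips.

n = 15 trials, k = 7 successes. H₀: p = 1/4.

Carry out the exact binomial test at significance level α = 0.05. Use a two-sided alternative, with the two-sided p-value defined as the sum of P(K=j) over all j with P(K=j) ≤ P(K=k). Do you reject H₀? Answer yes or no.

Exact binomial: n=15, k=7, p₀=1/4=0.2500
P(X=j) = C(n,j)·p₀^j·(1−p₀)^(n−j); p = Σ P(X=j) over j with P(X=j) ≤ P(X=7)
p-value (two-sided) = 0.06998
At α=0.05: p ≥ α → fail to reject H₀

reject H₀: no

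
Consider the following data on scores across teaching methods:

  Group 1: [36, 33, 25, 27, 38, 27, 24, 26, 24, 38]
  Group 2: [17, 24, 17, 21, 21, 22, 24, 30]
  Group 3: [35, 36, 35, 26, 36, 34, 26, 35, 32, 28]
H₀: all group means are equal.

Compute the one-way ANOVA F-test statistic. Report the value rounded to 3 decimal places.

Group means [29.80, 22.00, 32.30], grand mean 28.464
SSB = Σnᵢ(x̄ᵢ−x̄)² = 499.264; SSW = ΣΣ(x−x̄ᵢ)² = 577.700
MSB = 499.264/2 = 249.6321; MSW = 577.700/25 = 23.1080
F = MSB/MSW = 10.8028
df = (2, 25)

test statistic = 10.803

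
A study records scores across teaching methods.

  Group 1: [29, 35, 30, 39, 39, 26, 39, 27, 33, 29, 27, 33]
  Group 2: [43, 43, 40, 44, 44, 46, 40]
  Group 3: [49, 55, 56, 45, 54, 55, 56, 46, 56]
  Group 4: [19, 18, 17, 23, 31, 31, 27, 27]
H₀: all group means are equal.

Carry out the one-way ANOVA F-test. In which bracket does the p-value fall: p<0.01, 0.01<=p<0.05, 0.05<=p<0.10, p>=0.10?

p-value bracket: p<0.01

Group means [32.17, 42.86, 52.44, 24.12], grand mean 37.528
SSB = Σnᵢ(x̄ᵢ−x̄)² = 3983.351; SSW = ΣΣ(x−x̄ᵢ)² = 683.621
MSB = 3983.351/3 = 1327.7837; MSW = 683.621/32 = 21.3632
F = MSB/MSW = 62.1530
df = (3, 32)
p-value (upper-tail) = 0.00000
→ bracket: p<0.01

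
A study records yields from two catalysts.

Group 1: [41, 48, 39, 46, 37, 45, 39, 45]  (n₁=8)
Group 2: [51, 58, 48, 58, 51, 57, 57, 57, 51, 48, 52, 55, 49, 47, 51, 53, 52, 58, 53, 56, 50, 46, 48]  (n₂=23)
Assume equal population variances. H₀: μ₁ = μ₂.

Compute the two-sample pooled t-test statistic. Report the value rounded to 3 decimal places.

test statistic = -6.188

x̄₁=42.500, s₁=4.000, n₁=8
x̄₂=52.435, s₂=3.883, n₂=23
s_p² = [7·4.000² + 22·3.883²]/29 = 15.2984
SE = √(s_p²·(1/8+1/23)) = 1.6054
t = (42.500−52.435)/1.6054 = -6.1882
df = 29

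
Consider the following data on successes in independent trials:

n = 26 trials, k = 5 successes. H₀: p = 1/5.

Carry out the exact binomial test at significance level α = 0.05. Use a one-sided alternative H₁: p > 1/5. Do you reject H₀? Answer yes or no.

Exact binomial: n=26, k=5, p₀=1/5=0.2000
P(X≥5) from Σ C(n,i)·p₀^i·(1−p₀)^(n−i)
p-value (one-sided, H₁ greater) = 0.61666
At α=0.05: p ≥ α → fail to reject H₀

reject H₀: no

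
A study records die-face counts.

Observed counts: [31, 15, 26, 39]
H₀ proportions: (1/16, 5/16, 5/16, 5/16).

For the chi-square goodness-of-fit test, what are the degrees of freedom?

degrees of freedom = 3

df = k − 1 = 4 − 1 = 3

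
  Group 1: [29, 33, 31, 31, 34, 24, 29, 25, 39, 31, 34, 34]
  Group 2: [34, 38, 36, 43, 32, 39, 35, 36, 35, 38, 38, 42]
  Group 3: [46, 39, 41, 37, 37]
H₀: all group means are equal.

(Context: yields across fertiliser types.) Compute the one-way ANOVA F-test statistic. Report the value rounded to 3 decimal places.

Group means [31.17, 37.17, 40.00], grand mean 35.172
SSB = Σnᵢ(x̄ᵢ−x̄)² = 356.805; SSW = ΣΣ(x−x̄ᵢ)² = 355.333
MSB = 356.805/2 = 178.4023; MSW = 355.333/26 = 13.6667
F = MSB/MSW = 13.0538
df = (2, 26)

test statistic = 13.054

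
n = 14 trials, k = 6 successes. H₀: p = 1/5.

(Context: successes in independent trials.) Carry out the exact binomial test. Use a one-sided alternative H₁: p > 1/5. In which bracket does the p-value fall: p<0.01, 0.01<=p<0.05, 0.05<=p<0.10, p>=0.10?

p-value bracket: 0.01<=p<0.05

Exact binomial: n=14, k=6, p₀=1/5=0.2000
P(X≥6) from Σ C(n,i)·p₀^i·(1−p₀)^(n−i)
p-value (one-sided, H₁ greater) = 0.04385
→ bracket: 0.01<=p<0.05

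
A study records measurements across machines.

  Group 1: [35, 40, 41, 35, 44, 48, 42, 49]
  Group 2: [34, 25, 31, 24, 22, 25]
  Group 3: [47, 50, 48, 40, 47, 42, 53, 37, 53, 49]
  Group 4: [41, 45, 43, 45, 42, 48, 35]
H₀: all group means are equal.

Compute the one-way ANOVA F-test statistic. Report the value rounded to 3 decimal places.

Group means [41.75, 26.83, 46.60, 42.71], grand mean 40.645
SSB = Σnᵢ(x̄ᵢ−x̄)² = 1538.935; SSW = ΣΣ(x−x̄ᵢ)² = 658.162
MSB = 1538.935/3 = 512.9783; MSW = 658.162/27 = 24.3764
F = MSB/MSW = 21.0441
df = (3, 27)

test statistic = 21.044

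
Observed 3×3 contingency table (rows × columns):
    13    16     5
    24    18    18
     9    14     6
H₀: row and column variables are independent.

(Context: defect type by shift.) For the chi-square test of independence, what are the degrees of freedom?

degrees of freedom = 4

df = (r−1)(c−1) = (3−1)·(3−1) = 4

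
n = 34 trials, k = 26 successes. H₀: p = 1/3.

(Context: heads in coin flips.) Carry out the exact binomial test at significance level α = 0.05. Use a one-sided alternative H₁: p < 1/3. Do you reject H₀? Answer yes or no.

reject H₀: no

Exact binomial: n=34, k=26, p₀=1/3=0.3333
P(X≤26) from Σ C(n,i)·p₀^i·(1−p₀)^(n−i)
p-value (one-sided, H₁ less) = 1.00000
At α=0.05: p ≥ α → fail to reject H₀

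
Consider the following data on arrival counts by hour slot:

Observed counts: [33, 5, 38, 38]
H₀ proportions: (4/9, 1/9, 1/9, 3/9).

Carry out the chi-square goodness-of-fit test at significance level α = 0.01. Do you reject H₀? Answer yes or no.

n = 114; E_i = n·p_i = [50.67, 12.67, 12.67, 38.00]
χ² = (33−50.67)²/50.67 + (5−12.67)²/12.67 + (38−12.67)²/12.67 + (38−38.00)²/38.00 = 61.4671
df = 3
p-value (upper-tail) = 0.00000
At α=0.01: p < α → reject H₀

reject H₀: yes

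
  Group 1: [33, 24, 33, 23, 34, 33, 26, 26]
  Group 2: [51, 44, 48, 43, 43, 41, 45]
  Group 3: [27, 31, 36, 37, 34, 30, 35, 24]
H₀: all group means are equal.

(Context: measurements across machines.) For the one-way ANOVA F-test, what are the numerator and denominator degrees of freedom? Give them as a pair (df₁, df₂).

degrees of freedom = [2, 20]

k = 3 groups, N = 23 total
df = (k−1, N−k) = (3−1, 23−3) = (2, 20)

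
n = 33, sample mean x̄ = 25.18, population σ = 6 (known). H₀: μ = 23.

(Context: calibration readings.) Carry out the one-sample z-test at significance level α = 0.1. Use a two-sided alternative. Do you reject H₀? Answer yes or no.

reject H₀: yes

SE = σ/√n = 6/√33 = 1.0445
z = (x̄−μ₀)/SE = (25.18−23)/1.0445 = 2.0872
p-value (two-sided) = 0.03687
At α=0.1: p < α → reject H₀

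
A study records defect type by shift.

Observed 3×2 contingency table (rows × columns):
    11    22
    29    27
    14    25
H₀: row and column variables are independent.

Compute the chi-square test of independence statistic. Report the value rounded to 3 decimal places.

Row totals [33, 56, 39], col totals [54, 74], n=128
χ² = (11−13.92)²/13.92 + (22−19.08)²/19.08 + (29−23.62)²/23.62 + (27−32.38)²/32.38 + (14−16.45)²/16.45 + (25−22.55)²/22.55 = 3.8086
df = 2

test statistic = 3.809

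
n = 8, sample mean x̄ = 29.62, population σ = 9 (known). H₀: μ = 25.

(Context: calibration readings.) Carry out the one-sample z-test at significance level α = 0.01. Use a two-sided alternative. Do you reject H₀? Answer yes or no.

SE = σ/√n = 9/√8 = 3.1820
z = (x̄−μ₀)/SE = (29.62−25)/3.1820 = 1.4519
p-value (two-sided) = 0.14652
At α=0.01: p ≥ α → fail to reject H₀

reject H₀: no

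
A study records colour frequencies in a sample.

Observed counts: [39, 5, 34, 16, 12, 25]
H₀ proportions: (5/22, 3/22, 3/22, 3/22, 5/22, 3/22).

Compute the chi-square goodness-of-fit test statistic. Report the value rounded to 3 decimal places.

n = 131; E_i = n·p_i = [29.77, 17.86, 17.86, 17.86, 29.77, 17.86]
χ² = (39−29.77)²/29.77 + (5−17.86)²/17.86 + (34−17.86)²/17.86 + (16−17.86)²/17.86 + (12−29.77)²/29.77 + (25−17.86)²/17.86 = 40.3537
df = 5

test statistic = 40.354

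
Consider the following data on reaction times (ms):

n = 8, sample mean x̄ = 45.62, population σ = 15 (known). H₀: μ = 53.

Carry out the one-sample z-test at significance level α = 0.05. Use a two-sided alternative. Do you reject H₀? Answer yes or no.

SE = σ/√n = 15/√8 = 5.3033
z = (x̄−μ₀)/SE = (45.62−53)/5.3033 = -1.3916
p-value (two-sided) = 0.16405
At α=0.05: p ≥ α → fail to reject H₀

reject H₀: no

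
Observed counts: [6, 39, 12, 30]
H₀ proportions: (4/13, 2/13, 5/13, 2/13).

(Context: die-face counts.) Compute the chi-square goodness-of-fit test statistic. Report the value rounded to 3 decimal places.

n = 87; E_i = n·p_i = [26.77, 13.38, 33.46, 13.38]
χ² = (6−26.77)²/26.77 + (39−13.38)²/13.38 + (12−33.46)²/33.46 + (30−13.38)²/13.38 = 99.5276
df = 3

test statistic = 99.528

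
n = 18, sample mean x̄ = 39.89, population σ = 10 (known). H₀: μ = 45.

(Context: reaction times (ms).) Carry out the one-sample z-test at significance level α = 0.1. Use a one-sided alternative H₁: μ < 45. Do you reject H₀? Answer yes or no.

reject H₀: yes

SE = σ/√n = 10/√18 = 2.3570
z = (x̄−μ₀)/SE = (39.89−45)/2.3570 = -2.1680
p-value (one-sided, H₁ less) = 0.01508
At α=0.1: p < α → reject H₀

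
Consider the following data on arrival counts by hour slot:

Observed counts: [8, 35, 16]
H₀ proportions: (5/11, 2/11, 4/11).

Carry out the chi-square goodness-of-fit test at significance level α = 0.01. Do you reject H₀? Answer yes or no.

reject H₀: yes

n = 59; E_i = n·p_i = [26.82, 10.73, 21.45]
χ² = (8−26.82)²/26.82 + (35−10.73)²/10.73 + (16−21.45)²/21.45 = 69.5136
df = 2
p-value (upper-tail) = 0.00000
At α=0.01: p < α → reject H₀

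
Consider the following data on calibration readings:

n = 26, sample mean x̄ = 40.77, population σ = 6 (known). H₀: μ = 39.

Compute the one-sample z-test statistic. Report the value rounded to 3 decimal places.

test statistic = 1.504

SE = σ/√n = 6/√26 = 1.1767
z = (x̄−μ₀)/SE = (40.77−39)/1.1767 = 1.5042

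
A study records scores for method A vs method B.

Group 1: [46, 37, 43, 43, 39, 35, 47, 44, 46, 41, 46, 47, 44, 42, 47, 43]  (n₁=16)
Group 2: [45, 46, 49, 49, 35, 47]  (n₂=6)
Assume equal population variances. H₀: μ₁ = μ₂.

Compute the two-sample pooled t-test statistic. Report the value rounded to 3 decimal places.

x̄₁=43.125, s₁=3.631, n₁=16
x̄₂=45.167, s₂=5.231, n₂=6
s_p² = [15·3.631² + 5·5.231²]/20 = 16.7292
SE = √(s_p²·(1/16+1/6)) = 1.9580
t = (43.125−45.167)/1.9580 = -1.0427
df = 20

test statistic = -1.043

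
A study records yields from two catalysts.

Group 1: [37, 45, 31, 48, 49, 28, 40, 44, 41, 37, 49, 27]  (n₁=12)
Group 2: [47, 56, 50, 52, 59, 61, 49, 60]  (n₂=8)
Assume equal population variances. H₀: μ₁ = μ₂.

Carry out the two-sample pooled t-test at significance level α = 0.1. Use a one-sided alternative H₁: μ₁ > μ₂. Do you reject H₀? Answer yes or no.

reject H₀: no

x̄₁=39.667, s₁=7.855, n₁=12
x̄₂=54.250, s₂=5.445, n₂=8
s_p² = [11·7.855² + 7·5.445²]/18 = 49.2315
SE = √(s_p²·(1/12+1/8)) = 3.2026
t = (39.667−54.250)/3.2026 = -4.5536
df = 18
p-value (one-sided, H₁ greater) = 0.99988
At α=0.1: p ≥ α → fail to reject H₀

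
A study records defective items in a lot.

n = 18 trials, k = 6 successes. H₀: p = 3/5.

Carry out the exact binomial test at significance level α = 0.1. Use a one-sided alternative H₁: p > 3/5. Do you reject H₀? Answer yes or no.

reject H₀: no

Exact binomial: n=18, k=6, p₀=3/5=0.6000
P(X≥6) from Σ C(n,i)·p₀^i·(1−p₀)^(n−i)
p-value (one-sided, H₁ greater) = 0.99425
At α=0.1: p ≥ α → fail to reject H₀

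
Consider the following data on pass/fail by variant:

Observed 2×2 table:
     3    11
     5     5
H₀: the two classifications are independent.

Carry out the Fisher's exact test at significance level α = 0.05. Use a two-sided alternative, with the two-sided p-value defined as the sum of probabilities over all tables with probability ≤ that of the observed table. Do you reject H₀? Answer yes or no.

Margins: r₁=14, r₂=10, c₁=8, c₂=16, n=24
p_obs = C(14,3)·C(10,5)/C(24,8); sum pmf over tables with pmf ≤ p_obs
p-value (two-sided) = 0.20380
At α=0.05: p ≥ α → fail to reject H₀

reject H₀: no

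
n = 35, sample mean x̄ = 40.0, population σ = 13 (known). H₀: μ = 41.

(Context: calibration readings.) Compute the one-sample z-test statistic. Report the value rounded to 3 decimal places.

SE = σ/√n = 13/√35 = 2.1974
z = (x̄−μ₀)/SE = (40.0−41)/2.1974 = -0.4551

test statistic = -0.455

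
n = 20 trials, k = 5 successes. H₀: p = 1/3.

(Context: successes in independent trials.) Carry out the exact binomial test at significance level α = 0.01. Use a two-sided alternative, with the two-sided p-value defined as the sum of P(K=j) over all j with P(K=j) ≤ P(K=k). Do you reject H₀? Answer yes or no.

Exact binomial: n=20, k=5, p₀=1/3=0.3333
P(X=j) = C(n,j)·p₀^j·(1−p₀)^(n−j); p = Σ P(X=j) over j with P(X=j) ≤ P(X=5)
p-value (two-sided) = 0.48776
At α=0.01: p ≥ α → fail to reject H₀

reject H₀: no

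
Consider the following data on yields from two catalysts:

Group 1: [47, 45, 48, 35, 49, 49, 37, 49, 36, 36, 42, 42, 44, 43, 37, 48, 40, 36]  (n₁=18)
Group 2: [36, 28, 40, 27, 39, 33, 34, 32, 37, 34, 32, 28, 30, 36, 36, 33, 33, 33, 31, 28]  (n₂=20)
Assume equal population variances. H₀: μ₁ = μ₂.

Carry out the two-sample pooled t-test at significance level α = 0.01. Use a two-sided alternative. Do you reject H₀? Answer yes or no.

reject H₀: yes

x̄₁=42.389, s₁=5.237, n₁=18
x̄₂=33.000, s₂=3.671, n₂=20
s_p² = [17·5.237² + 19·3.671²]/36 = 20.0633
SE = √(s_p²·(1/18+1/20)) = 1.4553
t = (42.389−33.000)/1.4553 = 6.4517
df = 36
p-value (two-sided) = 0.00000
At α=0.01: p < α → reject H₀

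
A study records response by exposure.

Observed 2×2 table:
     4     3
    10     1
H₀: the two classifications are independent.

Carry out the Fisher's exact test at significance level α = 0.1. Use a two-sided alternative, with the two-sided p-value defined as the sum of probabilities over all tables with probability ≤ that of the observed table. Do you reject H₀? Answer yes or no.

Margins: r₁=7, r₂=11, c₁=14, c₂=4, n=18
p_obs = C(7,4)·C(11,10)/C(18,14); sum pmf over tables with pmf ≤ p_obs
p-value (two-sided) = 0.24510
At α=0.1: p ≥ α → fail to reject H₀

reject H₀: no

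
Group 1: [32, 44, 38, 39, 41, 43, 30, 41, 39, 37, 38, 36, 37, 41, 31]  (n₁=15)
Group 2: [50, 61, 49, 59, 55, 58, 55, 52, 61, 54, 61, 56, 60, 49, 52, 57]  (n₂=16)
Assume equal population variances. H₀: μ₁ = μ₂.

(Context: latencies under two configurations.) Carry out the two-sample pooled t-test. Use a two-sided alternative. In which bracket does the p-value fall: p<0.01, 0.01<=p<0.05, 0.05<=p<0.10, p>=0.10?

x̄₁=37.800, s₁=4.178, n₁=15
x̄₂=55.562, s₂=4.273, n₂=16
s_p² = [14·4.178² + 15·4.273²]/29 = 17.8737
SE = √(s_p²·(1/15+1/16)) = 1.5194
t = (37.800−55.562)/1.5194 = -11.6902
df = 29
p-value (two-sided) = 0.00000
→ bracket: p<0.01

p-value bracket: p<0.01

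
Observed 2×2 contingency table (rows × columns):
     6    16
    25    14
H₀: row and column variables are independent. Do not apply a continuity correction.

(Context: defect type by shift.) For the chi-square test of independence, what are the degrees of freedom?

df = (r−1)(c−1) = (2−1)·(2−1) = 1

degrees of freedom = 1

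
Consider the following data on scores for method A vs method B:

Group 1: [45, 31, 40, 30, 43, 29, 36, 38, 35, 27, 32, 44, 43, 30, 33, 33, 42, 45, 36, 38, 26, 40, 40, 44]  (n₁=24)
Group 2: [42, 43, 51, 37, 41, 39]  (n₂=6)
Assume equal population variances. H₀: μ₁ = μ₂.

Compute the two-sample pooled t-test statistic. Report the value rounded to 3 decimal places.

x̄₁=36.667, s₁=6.012, n₁=24
x̄₂=42.167, s₂=4.834, n₂=6
s_p² = [23·6.012² + 5·4.834²]/28 = 33.8631
SE = √(s_p²·(1/24+1/6)) = 2.6561
t = (36.667−42.167)/2.6561 = -2.0707
df = 28

test statistic = -2.071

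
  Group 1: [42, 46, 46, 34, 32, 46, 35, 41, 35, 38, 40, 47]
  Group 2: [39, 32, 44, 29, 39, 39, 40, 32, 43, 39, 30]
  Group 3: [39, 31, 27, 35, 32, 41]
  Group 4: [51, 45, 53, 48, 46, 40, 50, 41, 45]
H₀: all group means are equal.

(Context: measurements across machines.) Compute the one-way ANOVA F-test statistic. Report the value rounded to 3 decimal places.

Group means [40.17, 36.91, 34.17, 46.56], grand mean 39.789
SSB = Σnᵢ(x̄ᵢ−x̄)² = 694.684; SSW = ΣΣ(x−x̄ᵢ)² = 879.631
MSB = 694.684/3 = 231.5615; MSW = 879.631/34 = 25.8715
F = MSB/MSW = 8.9504
df = (3, 34)

test statistic = 8.950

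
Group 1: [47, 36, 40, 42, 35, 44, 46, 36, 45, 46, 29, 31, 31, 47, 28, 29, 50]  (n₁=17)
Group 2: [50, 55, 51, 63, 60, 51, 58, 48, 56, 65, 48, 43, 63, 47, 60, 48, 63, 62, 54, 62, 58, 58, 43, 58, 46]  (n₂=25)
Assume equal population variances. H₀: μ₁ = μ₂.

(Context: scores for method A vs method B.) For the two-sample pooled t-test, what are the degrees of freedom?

degrees of freedom = 40

df = n₁ + n₂ − 2 = 17 + 25 − 2 = 40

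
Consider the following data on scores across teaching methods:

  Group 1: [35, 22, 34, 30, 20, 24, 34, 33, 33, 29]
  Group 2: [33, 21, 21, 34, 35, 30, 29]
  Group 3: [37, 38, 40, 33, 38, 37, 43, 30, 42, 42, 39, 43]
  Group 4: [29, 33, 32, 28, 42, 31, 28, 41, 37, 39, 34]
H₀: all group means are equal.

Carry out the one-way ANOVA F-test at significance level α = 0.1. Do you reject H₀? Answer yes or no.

reject H₀: yes

Group means [29.40, 29.00, 38.50, 34.00], grand mean 33.325
SSB = Σnᵢ(x̄ᵢ−x̄)² = 611.375; SSW = ΣΣ(x−x̄ᵢ)² = 911.400
MSB = 611.375/3 = 203.7917; MSW = 911.400/36 = 25.3167
F = MSB/MSW = 8.0497
df = (3, 36)
p-value (upper-tail) = 0.00031
At α=0.1: p < α → reject H₀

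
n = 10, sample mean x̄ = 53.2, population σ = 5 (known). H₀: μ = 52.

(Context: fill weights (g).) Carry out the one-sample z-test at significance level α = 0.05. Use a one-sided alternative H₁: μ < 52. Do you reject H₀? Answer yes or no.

reject H₀: no

SE = σ/√n = 5/√10 = 1.5811
z = (x̄−μ₀)/SE = (53.2−52)/1.5811 = 0.7589
p-value (one-sided, H₁ less) = 0.77606
At α=0.05: p ≥ α → fail to reject H₀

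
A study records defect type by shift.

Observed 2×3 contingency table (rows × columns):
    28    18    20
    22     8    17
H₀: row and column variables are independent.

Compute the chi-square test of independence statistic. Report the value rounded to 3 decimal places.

test statistic = 1.662

Row totals [66, 47], col totals [50, 26, 37], n=113
χ² = (28−29.20)²/29.20 + (18−15.19)²/15.19 + (20−21.61)²/21.61 + (22−20.80)²/20.80 + (8−10.81)²/10.81 + (17−15.39)²/15.39 = 1.6617
df = 2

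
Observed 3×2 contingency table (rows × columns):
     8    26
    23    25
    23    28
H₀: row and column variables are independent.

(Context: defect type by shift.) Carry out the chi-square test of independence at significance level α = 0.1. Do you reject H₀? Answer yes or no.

Row totals [34, 48, 51], col totals [54, 79], n=133
χ² = (8−13.80)²/13.80 + (26−20.20)²/20.20 + (23−19.49)²/19.49 + (25−28.51)²/28.51 + (23−20.71)²/20.71 + (28−30.29)²/30.29 = 5.6016
df = 2
p-value (upper-tail) = 0.06076
At α=0.1: p < α → reject H₀

reject H₀: yes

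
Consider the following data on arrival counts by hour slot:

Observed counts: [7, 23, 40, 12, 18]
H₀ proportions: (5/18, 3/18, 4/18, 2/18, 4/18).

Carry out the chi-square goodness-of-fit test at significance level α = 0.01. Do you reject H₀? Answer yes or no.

reject H₀: yes

n = 100; E_i = n·p_i = [27.78, 16.67, 22.22, 11.11, 22.22]
χ² = (7−27.78)²/27.78 + (23−16.67)²/16.67 + (40−22.22)²/22.22 + (12−11.11)²/11.11 + (18−22.22)²/22.22 = 33.0440
df = 4
p-value (upper-tail) = 0.00000
At α=0.01: p < α → reject H₀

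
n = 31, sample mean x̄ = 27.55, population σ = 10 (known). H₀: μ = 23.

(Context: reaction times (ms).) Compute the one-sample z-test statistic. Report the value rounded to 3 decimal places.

test statistic = 2.533

SE = σ/√n = 10/√31 = 1.7961
z = (x̄−μ₀)/SE = (27.55−23)/1.7961 = 2.5333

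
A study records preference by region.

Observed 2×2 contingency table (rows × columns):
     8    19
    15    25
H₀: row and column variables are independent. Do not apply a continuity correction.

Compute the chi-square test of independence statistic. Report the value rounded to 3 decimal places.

Row totals [27, 40], col totals [23, 44], n=67
χ² = (8−9.27)²/9.27 + (19−17.73)²/17.73 + (15−13.73)²/13.73 + (25−26.27)²/26.27 = 0.4429
df = 1

test statistic = 0.443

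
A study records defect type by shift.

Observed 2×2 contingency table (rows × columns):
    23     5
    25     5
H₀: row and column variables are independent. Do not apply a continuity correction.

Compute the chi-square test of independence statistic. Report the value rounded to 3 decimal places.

test statistic = 0.014

Row totals [28, 30], col totals [48, 10], n=58
χ² = (23−23.17)²/23.17 + (5−4.83)²/4.83 + (25−24.83)²/24.83 + (5−5.17)²/5.17 = 0.0144
df = 1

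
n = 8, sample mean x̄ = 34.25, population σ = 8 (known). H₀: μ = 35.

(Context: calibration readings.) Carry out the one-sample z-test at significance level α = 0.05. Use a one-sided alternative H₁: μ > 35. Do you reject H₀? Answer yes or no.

reject H₀: no

SE = σ/√n = 8/√8 = 2.8284
z = (x̄−μ₀)/SE = (34.25−35)/2.8284 = -0.2652
p-value (one-sided, H₁ greater) = 0.60456
At α=0.05: p ≥ α → fail to reject H₀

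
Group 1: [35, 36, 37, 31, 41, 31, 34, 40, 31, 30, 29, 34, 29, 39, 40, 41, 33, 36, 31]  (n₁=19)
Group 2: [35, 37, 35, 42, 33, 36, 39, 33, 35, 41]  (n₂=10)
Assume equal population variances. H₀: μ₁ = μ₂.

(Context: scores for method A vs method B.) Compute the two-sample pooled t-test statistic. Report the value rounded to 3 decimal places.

x̄₁=34.632, s₁=4.139, n₁=19
x̄₂=36.600, s₂=3.134, n₂=10
s_p² = [18·4.139² + 9·3.134²]/27 = 14.6971
SE = √(s_p²·(1/19+1/10)) = 1.4977
t = (34.632−36.600)/1.4977 = -1.3143
df = 27

test statistic = -1.314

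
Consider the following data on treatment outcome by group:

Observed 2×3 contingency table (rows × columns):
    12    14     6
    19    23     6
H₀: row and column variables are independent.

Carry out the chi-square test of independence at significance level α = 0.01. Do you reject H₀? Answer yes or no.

Row totals [32, 48], col totals [31, 37, 12], n=80
χ² = (12−12.40)²/12.40 + (14−14.80)²/14.80 + (6−4.80)²/4.80 + (19−18.60)²/18.60 + (23−22.20)²/22.20 + (6−7.20)²/7.20 = 0.5936
df = 2
p-value (upper-tail) = 0.74320
At α=0.01: p ≥ α → fail to reject H₀

reject H₀: no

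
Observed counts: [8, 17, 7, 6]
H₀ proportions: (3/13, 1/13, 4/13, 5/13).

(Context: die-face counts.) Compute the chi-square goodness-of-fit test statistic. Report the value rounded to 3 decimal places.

test statistic = 74.821

n = 38; E_i = n·p_i = [8.77, 2.92, 11.69, 14.62]
χ² = (8−8.77)²/8.77 + (17−2.92)²/2.92 + (7−11.69)²/11.69 + (6−14.62)²/14.62 = 74.8206
df = 3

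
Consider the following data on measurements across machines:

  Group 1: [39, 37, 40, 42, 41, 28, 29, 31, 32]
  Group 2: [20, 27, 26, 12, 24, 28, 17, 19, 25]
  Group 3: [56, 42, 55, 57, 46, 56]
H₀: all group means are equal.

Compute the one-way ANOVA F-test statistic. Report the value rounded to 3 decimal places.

Group means [35.44, 22.00, 52.00], grand mean 34.542
SSB = Σnᵢ(x̄ᵢ−x̄)² = 3251.736; SSW = ΣΣ(x−x̄ᵢ)² = 668.222
MSB = 3251.736/2 = 1625.8681; MSW = 668.222/21 = 31.8201
F = MSB/MSW = 51.0956
df = (2, 21)

test statistic = 51.096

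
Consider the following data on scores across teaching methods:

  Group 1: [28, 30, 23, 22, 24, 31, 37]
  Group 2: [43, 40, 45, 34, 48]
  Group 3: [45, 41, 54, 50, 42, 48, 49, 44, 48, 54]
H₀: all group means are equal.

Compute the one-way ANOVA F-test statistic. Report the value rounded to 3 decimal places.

Group means [27.86, 42.00, 47.50], grand mean 40.000
SSB = Σnᵢ(x̄ᵢ−x̄)² = 1614.643; SSW = ΣΣ(x−x̄ᵢ)² = 469.357
MSB = 1614.643/2 = 807.3214; MSW = 469.357/19 = 24.7030
F = MSB/MSW = 32.6811
df = (2, 19)

test statistic = 32.681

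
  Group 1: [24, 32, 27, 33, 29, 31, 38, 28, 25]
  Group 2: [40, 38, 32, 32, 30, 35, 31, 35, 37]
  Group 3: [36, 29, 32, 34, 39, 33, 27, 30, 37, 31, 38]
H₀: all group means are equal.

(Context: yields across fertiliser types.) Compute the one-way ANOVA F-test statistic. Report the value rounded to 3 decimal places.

test statistic = 3.682

Group means [29.67, 34.44, 33.27], grand mean 32.517
SSB = Σnᵢ(x̄ᵢ−x̄)² = 112.837; SSW = ΣΣ(x−x̄ᵢ)² = 398.404
MSB = 112.837/2 = 56.4187; MSW = 398.404/26 = 15.3232
F = MSB/MSW = 3.6819
df = (2, 26)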